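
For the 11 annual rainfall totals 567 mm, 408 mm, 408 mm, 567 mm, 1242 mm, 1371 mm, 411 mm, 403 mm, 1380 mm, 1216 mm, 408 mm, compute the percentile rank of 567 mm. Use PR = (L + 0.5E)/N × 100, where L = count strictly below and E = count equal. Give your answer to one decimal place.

N = 11.
Strictly below 567: 5. Equal to 567: 2.
PR = (5 + 0.5·2)/11 × 100 = 54.5

54.5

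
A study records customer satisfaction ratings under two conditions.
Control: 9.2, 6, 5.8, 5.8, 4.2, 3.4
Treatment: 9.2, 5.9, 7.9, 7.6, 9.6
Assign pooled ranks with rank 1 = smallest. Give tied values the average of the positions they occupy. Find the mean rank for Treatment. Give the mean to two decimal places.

8.10

Sorted (ascending): 3.4, 4.2, 5.8, 5.8, 5.9, 6, 7.6, 7.9, 9.2, 9.2, 9.6
The 2 values of 5.8 occupy positions 3–4 → average rank (3+4)/2 = 3.5.
The 2 values of 9.2 occupy positions 9–10 → average rank (9+10)/2 = 9.5.
Treatment values → pooled ranks: 9.2→9.5, 5.9→5, 7.9→8, 7.6→7, 9.6→11
Mean rank = (9.5 + 5 + 8 + 7 + 11) / 5 = 8.10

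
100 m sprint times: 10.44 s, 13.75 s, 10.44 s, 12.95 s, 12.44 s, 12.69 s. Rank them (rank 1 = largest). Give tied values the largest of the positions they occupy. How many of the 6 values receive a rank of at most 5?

Sorted (descending): 13.75, 12.95, 12.69, 12.44, 10.44, 10.44
The 2 values of 10.44 occupy positions 5–6 → each gets rank 6.
Ranks ≤ 5: {1, 2, 3, 4} → 4 values.

4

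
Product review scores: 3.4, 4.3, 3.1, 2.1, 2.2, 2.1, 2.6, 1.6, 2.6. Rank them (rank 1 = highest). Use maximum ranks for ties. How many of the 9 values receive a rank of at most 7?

6

Sorted (descending): 4.3, 3.4, 3.1, 2.6, 2.6, 2.2, 2.1, 2.1, 1.6
The 2 values of 2.6 occupy positions 4–5 → each gets rank 5.
The 2 values of 2.1 occupy positions 7–8 → each gets rank 8.
Ranks ≤ 7: {1, 2, 3, 5, 5, 6} → 6 values.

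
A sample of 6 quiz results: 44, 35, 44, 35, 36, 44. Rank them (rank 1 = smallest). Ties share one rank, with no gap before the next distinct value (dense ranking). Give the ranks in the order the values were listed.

Sorted (ascending): 35, 35, 36, 44, 44, 44
The 2 values of 35 share dense rank 1.
The 3 values of 44 share dense rank 3.
Remaining distinct values take the next consecutive integers.

3, 1, 3, 1, 2, 3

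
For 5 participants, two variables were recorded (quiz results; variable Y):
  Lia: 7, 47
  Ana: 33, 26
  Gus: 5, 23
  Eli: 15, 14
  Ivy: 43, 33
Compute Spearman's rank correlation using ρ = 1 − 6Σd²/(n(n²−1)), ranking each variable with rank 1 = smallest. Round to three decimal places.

0.200

Ranks of variable 1: 2, 4, 1, 3, 5
Ranks of variable 2: 5, 3, 2, 1, 4
d = r₁ − r₂: -3, 1, -1, 2, 1
d²: 9, 1, 1, 4, 1; Σd² = 16
ρ = 1 − 6·16/(5·24) = 1 − 96/120 = 0.200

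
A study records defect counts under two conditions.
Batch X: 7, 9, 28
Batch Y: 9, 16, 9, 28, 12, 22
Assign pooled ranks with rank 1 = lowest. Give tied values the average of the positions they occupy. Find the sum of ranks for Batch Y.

32.5

Sorted (ascending): 7, 9, 9, 9, 12, 16, 22, 28, 28
The 3 values of 9 occupy positions 2–4 → average rank 3.
The 2 values of 28 occupy positions 8–9 → average rank (8+9)/2 = 8.5.
Batch Y values → pooled ranks: 9→3, 16→6, 9→3, 28→8.5, 12→5, 22→7
Rank sum = 3 + 6 + 3 + 8.5 + 5 + 7 = 32.5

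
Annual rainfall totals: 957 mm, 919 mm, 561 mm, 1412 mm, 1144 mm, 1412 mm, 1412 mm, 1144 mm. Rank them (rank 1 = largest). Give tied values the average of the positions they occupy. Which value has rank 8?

Sorted (descending): 1412, 1412, 1412, 1144, 1144, 957, 919, 561
The 3 values of 1412 occupy positions 1–3 → average rank 2.
The 2 values of 1144 occupy positions 4–5 → average rank (4+5)/2 = 4.5.
Rank 8 → value 561.

561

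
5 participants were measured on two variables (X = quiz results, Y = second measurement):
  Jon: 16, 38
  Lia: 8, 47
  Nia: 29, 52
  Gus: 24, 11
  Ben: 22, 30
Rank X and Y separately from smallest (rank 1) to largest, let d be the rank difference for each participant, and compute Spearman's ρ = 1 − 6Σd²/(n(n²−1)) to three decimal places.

0.000

Ranks of variable 1: 2, 1, 5, 4, 3
Ranks of variable 2: 3, 4, 5, 1, 2
d = r₁ − r₂: -1, -3, 0, 3, 1
d²: 1, 9, 0, 9, 1; Σd² = 20
ρ = 1 − 6·20/(5·24) = 1 − 120/120 = 0.000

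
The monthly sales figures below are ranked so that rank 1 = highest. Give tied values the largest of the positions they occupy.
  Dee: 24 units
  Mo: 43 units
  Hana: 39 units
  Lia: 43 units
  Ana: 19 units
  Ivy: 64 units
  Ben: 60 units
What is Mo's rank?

Sorted (descending): 64, 60, 43, 43, 39, 24, 19
The 2 values of 43 occupy positions 3–4 → each gets rank 4.
Mo has value 43 units → rank 4.

4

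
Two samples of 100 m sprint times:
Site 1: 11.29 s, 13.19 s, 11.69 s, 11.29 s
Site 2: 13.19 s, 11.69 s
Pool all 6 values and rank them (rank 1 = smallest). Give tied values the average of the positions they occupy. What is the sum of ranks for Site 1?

12

Sorted (ascending): 11.29, 11.29, 11.69, 11.69, 13.19, 13.19
The 2 values of 11.29 occupy positions 1–2 → average rank (1+2)/2 = 1.5.
The 2 values of 11.69 occupy positions 3–4 → average rank (3+4)/2 = 3.5.
The 2 values of 13.19 occupy positions 5–6 → average rank (5+6)/2 = 5.5.
Site 1 values → pooled ranks: 11.29→1.5, 13.19→5.5, 11.69→3.5, 11.29→1.5
Rank sum = 1.5 + 5.5 + 3.5 + 1.5 = 12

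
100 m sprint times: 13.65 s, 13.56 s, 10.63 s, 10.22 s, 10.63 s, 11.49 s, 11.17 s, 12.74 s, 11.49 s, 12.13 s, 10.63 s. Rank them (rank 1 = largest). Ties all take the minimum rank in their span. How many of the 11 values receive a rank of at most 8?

10

Sorted (descending): 13.65, 13.56, 12.74, 12.13, 11.49, 11.49, 11.17, 10.63, 10.63, 10.63, 10.22
The 2 values of 11.49 occupy positions 5–6 → each gets rank 5.
The 3 values of 10.63 occupy positions 8–10 → each gets rank 8.
Ranks ≤ 8: {1, 2, 3, 4, 5, 5, 7, 8, 8, 8} → 10 values.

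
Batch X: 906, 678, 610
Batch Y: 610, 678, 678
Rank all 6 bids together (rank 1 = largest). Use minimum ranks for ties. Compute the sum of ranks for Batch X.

Sorted (descending): 906, 678, 678, 678, 610, 610
The 3 values of 678 occupy positions 2–4 → each gets rank 2.
The 2 values of 610 occupy positions 5–6 → each gets rank 5.
Batch X values → pooled ranks: 906→1, 678→2, 610→5
Rank sum = 1 + 2 + 5 = 8

8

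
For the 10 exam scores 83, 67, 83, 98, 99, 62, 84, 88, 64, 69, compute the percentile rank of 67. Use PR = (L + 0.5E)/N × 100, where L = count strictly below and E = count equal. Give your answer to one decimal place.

N = 10.
Strictly below 67: 2. Equal to 67: 1.
PR = (2 + 0.5·1)/10 × 100 = 25.0

25.0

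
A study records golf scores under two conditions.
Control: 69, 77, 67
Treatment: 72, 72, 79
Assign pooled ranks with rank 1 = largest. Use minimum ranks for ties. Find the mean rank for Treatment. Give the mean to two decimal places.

2.33

Sorted (descending): 79, 77, 72, 72, 69, 67
The 2 values of 72 occupy positions 3–4 → each gets rank 3.
Treatment values → pooled ranks: 72→3, 72→3, 79→1
Mean rank = (3 + 3 + 1) / 3 = 2.33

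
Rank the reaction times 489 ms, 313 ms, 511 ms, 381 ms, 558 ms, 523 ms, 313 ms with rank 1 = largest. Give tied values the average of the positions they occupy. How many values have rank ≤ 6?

5

Sorted (descending): 558, 523, 511, 489, 381, 313, 313
The 2 values of 313 occupy positions 6–7 → average rank (6+7)/2 = 6.5.
Ranks ≤ 6: {1, 2, 3, 4, 5} → 5 values.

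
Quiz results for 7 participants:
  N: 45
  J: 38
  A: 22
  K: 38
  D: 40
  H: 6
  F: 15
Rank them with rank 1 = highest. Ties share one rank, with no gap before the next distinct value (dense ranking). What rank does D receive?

Sorted (descending): 45, 40, 38, 38, 22, 15, 6
The 2 values of 38 share dense rank 3.
Remaining distinct values take the next consecutive integers.
D has value 40 → rank 2.

2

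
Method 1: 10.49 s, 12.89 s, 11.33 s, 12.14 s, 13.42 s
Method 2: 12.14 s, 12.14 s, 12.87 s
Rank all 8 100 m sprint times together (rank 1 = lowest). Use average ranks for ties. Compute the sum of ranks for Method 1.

22

Sorted (ascending): 10.49, 11.33, 12.14, 12.14, 12.14, 12.87, 12.89, 13.42
The 3 values of 12.14 occupy positions 3–5 → average rank 4.
Method 1 values → pooled ranks: 10.49→1, 12.89→7, 11.33→2, 12.14→4, 13.42→8
Rank sum = 1 + 7 + 2 + 4 + 8 = 22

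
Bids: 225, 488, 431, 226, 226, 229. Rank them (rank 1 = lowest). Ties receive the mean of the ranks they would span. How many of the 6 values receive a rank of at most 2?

1

Sorted (ascending): 225, 226, 226, 229, 431, 488
The 2 values of 226 occupy positions 2–3 → average rank (2+3)/2 = 2.5.
Ranks ≤ 2: {1} → 1 value.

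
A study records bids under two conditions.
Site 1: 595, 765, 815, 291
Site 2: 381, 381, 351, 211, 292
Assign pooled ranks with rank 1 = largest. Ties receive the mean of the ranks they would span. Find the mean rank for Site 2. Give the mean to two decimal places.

6.20

Sorted (descending): 815, 765, 595, 381, 381, 351, 292, 291, 211
The 2 values of 381 occupy positions 4–5 → average rank (4+5)/2 = 4.5.
Site 2 values → pooled ranks: 381→4.5, 381→4.5, 351→6, 211→9, 292→7
Mean rank = (4.5 + 4.5 + 6 + 9 + 7) / 5 = 6.20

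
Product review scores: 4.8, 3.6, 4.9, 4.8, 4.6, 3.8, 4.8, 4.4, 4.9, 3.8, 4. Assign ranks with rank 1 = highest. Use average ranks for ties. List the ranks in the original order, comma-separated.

4, 11, 1.5, 4, 6, 9.5, 4, 7, 1.5, 9.5, 8

Sorted (descending): 4.9, 4.9, 4.8, 4.8, 4.8, 4.6, 4.4, 4, 3.8, 3.8, 3.6
The 2 values of 4.9 occupy positions 1–2 → average rank (1+2)/2 = 1.5.
The 3 values of 4.8 occupy positions 3–5 → average rank 4.
The 2 values of 3.8 occupy positions 9–10 → average rank (9+10)/2 = 9.5.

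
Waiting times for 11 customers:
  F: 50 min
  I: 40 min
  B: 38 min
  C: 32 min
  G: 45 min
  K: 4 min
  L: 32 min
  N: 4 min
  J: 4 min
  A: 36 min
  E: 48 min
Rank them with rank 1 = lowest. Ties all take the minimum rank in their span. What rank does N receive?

1

Sorted (ascending): 4, 4, 4, 32, 32, 36, 38, 40, 45, 48, 50
The 3 values of 4 occupy positions 1–3 → each gets rank 1.
The 2 values of 32 occupy positions 4–5 → each gets rank 4.
N has value 4 min → rank 1.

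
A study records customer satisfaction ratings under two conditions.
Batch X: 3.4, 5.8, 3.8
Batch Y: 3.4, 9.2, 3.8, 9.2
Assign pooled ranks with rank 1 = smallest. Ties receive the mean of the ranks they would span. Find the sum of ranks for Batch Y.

18

Sorted (ascending): 3.4, 3.4, 3.8, 3.8, 5.8, 9.2, 9.2
The 2 values of 3.4 occupy positions 1–2 → average rank (1+2)/2 = 1.5.
The 2 values of 3.8 occupy positions 3–4 → average rank (3+4)/2 = 3.5.
The 2 values of 9.2 occupy positions 6–7 → average rank (6+7)/2 = 6.5.
Batch Y values → pooled ranks: 3.4→1.5, 9.2→6.5, 3.8→3.5, 9.2→6.5
Rank sum = 1.5 + 6.5 + 3.5 + 6.5 = 18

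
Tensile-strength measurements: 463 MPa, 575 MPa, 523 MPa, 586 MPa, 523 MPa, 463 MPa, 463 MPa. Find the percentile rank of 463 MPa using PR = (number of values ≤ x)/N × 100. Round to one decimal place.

42.9

N = 7.
Strictly below 463: 0. Equal to 463: 3.
PR = 3/7 × 100 = 42.9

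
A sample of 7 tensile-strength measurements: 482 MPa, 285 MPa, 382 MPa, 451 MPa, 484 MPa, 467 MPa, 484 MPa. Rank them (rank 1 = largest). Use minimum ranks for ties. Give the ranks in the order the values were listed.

Sorted (descending): 484, 484, 482, 467, 451, 382, 285
The 2 values of 484 occupy positions 1–2 → each gets rank 1.

3, 7, 6, 5, 1, 4, 1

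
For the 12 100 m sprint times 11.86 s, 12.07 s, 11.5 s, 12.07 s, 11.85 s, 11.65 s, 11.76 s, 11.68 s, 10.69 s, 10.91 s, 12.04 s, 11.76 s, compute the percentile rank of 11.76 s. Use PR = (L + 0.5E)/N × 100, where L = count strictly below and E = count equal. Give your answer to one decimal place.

N = 12.
Strictly below 11.76: 5. Equal to 11.76: 2.
PR = (5 + 0.5·2)/12 × 100 = 50.0

50.0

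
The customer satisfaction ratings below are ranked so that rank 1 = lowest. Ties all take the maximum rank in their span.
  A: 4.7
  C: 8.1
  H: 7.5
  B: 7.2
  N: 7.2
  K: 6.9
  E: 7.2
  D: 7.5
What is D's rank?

7

Sorted (ascending): 4.7, 6.9, 7.2, 7.2, 7.2, 7.5, 7.5, 8.1
The 3 values of 7.2 occupy positions 3–5 → each gets rank 5.
The 2 values of 7.5 occupy positions 6–7 → each gets rank 7.
D has value 7.5 → rank 7.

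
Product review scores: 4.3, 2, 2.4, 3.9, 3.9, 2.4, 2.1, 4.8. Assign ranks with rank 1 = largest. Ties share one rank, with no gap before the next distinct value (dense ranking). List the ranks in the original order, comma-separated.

2, 6, 4, 3, 3, 4, 5, 1

Sorted (descending): 4.8, 4.3, 3.9, 3.9, 2.4, 2.4, 2.1, 2
The 2 values of 3.9 share dense rank 3.
The 2 values of 2.4 share dense rank 4.
Remaining distinct values take the next consecutive integers.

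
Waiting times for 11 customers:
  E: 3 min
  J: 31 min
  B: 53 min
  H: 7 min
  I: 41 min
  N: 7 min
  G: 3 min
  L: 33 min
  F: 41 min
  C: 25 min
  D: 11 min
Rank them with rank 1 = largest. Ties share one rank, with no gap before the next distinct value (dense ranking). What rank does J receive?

4

Sorted (descending): 53, 41, 41, 33, 31, 25, 11, 7, 7, 3, 3
The 2 values of 41 share dense rank 2.
The 2 values of 7 share dense rank 7.
The 2 values of 3 share dense rank 8.
Remaining distinct values take the next consecutive integers.
J has value 31 min → rank 4.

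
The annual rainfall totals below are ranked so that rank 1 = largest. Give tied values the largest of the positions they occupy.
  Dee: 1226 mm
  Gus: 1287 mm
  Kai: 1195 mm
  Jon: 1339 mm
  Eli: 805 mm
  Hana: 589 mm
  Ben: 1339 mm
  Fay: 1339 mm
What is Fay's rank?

3

Sorted (descending): 1339, 1339, 1339, 1287, 1226, 1195, 805, 589
The 3 values of 1339 occupy positions 1–3 → each gets rank 3.
Fay has value 1339 mm → rank 3.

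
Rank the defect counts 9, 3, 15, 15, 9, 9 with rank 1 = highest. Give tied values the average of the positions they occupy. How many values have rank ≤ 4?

Sorted (descending): 15, 15, 9, 9, 9, 3
The 2 values of 15 occupy positions 1–2 → average rank (1+2)/2 = 1.5.
The 3 values of 9 occupy positions 3–5 → average rank 4.
Ranks ≤ 4: {1.5, 1.5, 4, 4, 4} → 5 values.

5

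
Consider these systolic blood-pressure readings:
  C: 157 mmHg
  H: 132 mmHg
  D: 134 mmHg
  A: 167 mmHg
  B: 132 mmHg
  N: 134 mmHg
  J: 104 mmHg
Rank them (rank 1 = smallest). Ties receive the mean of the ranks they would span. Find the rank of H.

Sorted (ascending): 104, 132, 132, 134, 134, 157, 167
The 2 values of 132 occupy positions 2–3 → average rank (2+3)/2 = 2.5.
The 2 values of 134 occupy positions 4–5 → average rank (4+5)/2 = 4.5.
H has value 132 mmHg → rank 2.5.

2.5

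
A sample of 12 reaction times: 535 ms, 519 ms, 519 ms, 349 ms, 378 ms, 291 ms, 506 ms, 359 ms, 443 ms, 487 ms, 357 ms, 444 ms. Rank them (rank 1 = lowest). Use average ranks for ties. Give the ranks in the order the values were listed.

12, 10.5, 10.5, 2, 5, 1, 9, 4, 6, 8, 3, 7

Sorted (ascending): 291, 349, 357, 359, 378, 443, 444, 487, 506, 519, 519, 535
The 2 values of 519 occupy positions 10–11 → average rank (10+11)/2 = 10.5.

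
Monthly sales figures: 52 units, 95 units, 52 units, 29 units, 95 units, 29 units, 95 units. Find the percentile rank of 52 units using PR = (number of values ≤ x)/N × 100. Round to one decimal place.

57.1

N = 7.
Strictly below 52: 2. Equal to 52: 2.
PR = 4/7 × 100 = 57.1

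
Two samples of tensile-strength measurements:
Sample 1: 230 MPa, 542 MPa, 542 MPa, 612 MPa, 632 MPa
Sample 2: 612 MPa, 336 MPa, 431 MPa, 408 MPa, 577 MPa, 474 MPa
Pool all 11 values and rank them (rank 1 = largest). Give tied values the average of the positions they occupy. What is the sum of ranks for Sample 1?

25.5

Sorted (descending): 632, 612, 612, 577, 542, 542, 474, 431, 408, 336, 230
The 2 values of 612 occupy positions 2–3 → average rank (2+3)/2 = 2.5.
The 2 values of 542 occupy positions 5–6 → average rank (5+6)/2 = 5.5.
Sample 1 values → pooled ranks: 230→11, 542→5.5, 542→5.5, 612→2.5, 632→1
Rank sum = 11 + 5.5 + 5.5 + 2.5 + 1 = 25.5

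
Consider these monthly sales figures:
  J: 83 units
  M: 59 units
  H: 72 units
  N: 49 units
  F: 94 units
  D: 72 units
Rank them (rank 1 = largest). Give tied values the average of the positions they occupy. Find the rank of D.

3.5

Sorted (descending): 94, 83, 72, 72, 59, 49
The 2 values of 72 occupy positions 3–4 → average rank (3+4)/2 = 3.5.
D has value 72 units → rank 3.5.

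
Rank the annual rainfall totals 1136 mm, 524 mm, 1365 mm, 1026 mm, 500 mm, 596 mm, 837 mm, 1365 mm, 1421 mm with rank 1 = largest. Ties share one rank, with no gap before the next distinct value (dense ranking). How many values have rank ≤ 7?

Sorted (descending): 1421, 1365, 1365, 1136, 1026, 837, 596, 524, 500
The 2 values of 1365 share dense rank 2.
Remaining distinct values take the next consecutive integers.
Ranks ≤ 7: {1, 2, 2, 3, 4, 5, 6, 7} → 8 values.

8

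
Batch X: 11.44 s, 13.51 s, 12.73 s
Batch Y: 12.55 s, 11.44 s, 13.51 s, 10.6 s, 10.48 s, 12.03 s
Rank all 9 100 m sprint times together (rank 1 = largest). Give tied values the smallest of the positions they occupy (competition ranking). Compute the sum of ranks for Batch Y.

Sorted (descending): 13.51, 13.51, 12.73, 12.55, 12.03, 11.44, 11.44, 10.6, 10.48
The 2 values of 13.51 occupy positions 1–2 → each gets rank 1.
The 2 values of 11.44 occupy positions 6–7 → each gets rank 6.
Batch Y values → pooled ranks: 12.55→4, 11.44→6, 13.51→1, 10.6→8, 10.48→9, 12.03→5
Rank sum = 4 + 6 + 1 + 8 + 9 + 5 = 33

33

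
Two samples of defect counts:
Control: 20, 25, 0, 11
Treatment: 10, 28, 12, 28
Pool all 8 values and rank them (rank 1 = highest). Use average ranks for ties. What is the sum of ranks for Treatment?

15

Sorted (descending): 28, 28, 25, 20, 12, 11, 10, 0
The 2 values of 28 occupy positions 1–2 → average rank (1+2)/2 = 1.5.
Treatment values → pooled ranks: 10→7, 28→1.5, 12→5, 28→1.5
Rank sum = 7 + 1.5 + 5 + 1.5 = 15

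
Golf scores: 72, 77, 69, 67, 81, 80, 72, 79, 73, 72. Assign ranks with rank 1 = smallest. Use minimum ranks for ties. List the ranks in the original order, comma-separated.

Sorted (ascending): 67, 69, 72, 72, 72, 73, 77, 79, 80, 81
The 3 values of 72 occupy positions 3–5 → each gets rank 3.

3, 7, 2, 1, 10, 9, 3, 8, 6, 3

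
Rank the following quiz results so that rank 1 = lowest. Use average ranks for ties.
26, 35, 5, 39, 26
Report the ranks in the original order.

Sorted (ascending): 5, 26, 26, 35, 39
The 2 values of 26 occupy positions 2–3 → average rank (2+3)/2 = 2.5.

2.5, 4, 1, 5, 2.5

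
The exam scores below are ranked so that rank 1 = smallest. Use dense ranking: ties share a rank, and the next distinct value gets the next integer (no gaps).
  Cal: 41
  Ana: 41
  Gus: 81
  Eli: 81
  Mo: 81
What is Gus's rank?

Sorted (ascending): 41, 41, 81, 81, 81
The 2 values of 41 share dense rank 1.
The 3 values of 81 share dense rank 2.
Gus has value 81 → rank 2.

2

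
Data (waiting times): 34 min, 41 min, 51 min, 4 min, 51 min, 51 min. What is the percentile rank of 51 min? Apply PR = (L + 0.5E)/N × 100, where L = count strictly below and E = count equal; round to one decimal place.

75.0

N = 6.
Strictly below 51: 3. Equal to 51: 3.
PR = (3 + 0.5·3)/6 × 100 = 75.0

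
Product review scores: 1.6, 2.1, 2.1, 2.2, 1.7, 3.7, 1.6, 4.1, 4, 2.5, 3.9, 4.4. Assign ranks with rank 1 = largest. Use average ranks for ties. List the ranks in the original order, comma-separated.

Sorted (descending): 4.4, 4.1, 4, 3.9, 3.7, 2.5, 2.2, 2.1, 2.1, 1.7, 1.6, 1.6
The 2 values of 2.1 occupy positions 8–9 → average rank (8+9)/2 = 8.5.
The 2 values of 1.6 occupy positions 11–12 → average rank (11+12)/2 = 11.5.

11.5, 8.5, 8.5, 7, 10, 5, 11.5, 2, 3, 6, 4, 1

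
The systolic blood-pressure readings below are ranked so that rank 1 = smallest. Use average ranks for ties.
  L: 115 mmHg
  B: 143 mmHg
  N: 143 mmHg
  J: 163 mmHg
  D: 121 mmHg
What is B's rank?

Sorted (ascending): 115, 121, 143, 143, 163
The 2 values of 143 occupy positions 3–4 → average rank (3+4)/2 = 3.5.
B has value 143 mmHg → rank 3.5.

3.5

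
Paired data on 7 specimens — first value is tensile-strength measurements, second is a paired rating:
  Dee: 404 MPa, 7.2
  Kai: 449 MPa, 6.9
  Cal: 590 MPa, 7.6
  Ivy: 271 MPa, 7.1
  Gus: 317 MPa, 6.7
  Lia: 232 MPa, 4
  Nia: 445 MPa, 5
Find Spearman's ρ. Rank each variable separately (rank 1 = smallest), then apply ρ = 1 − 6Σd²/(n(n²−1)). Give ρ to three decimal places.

Ranks of variable 1: 4, 6, 7, 2, 3, 1, 5
Ranks of variable 2: 6, 4, 7, 5, 3, 1, 2
d = r₁ − r₂: -2, 2, 0, -3, 0, 0, 3
d²: 4, 4, 0, 9, 0, 0, 9; Σd² = 26
ρ = 1 − 6·26/(7·48) = 1 − 156/336 = 0.536

0.536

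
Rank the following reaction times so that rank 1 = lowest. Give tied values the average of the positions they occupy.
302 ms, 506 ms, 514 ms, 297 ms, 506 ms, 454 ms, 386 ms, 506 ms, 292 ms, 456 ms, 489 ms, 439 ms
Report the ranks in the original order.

Sorted (ascending): 292, 297, 302, 386, 439, 454, 456, 489, 506, 506, 506, 514
The 3 values of 506 occupy positions 9–11 → average rank 10.

3, 10, 12, 2, 10, 6, 4, 10, 1, 7, 8, 5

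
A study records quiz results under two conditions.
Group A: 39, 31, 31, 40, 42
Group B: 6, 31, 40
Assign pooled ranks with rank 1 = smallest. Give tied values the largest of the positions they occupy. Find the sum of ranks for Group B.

Sorted (ascending): 6, 31, 31, 31, 39, 40, 40, 42
The 3 values of 31 occupy positions 2–4 → each gets rank 4.
The 2 values of 40 occupy positions 6–7 → each gets rank 7.
Group B values → pooled ranks: 6→1, 31→4, 40→7
Rank sum = 1 + 4 + 7 = 12

12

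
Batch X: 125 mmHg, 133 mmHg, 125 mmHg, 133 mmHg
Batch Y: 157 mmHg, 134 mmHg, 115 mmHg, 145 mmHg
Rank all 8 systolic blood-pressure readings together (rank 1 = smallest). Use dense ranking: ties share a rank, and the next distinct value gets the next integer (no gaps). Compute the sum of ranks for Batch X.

10

Sorted (ascending): 115, 125, 125, 133, 133, 134, 145, 157
The 2 values of 125 share dense rank 2.
The 2 values of 133 share dense rank 3.
Remaining distinct values take the next consecutive integers.
Batch X values → pooled ranks: 125→2, 133→3, 125→2, 133→3
Rank sum = 2 + 3 + 2 + 3 = 10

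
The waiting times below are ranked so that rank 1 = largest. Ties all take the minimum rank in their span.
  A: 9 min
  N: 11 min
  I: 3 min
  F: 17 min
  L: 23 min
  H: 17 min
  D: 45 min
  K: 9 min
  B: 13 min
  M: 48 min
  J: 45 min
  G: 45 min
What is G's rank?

Sorted (descending): 48, 45, 45, 45, 23, 17, 17, 13, 11, 9, 9, 3
The 3 values of 45 occupy positions 2–4 → each gets rank 2.
The 2 values of 17 occupy positions 6–7 → each gets rank 6.
The 2 values of 9 occupy positions 10–11 → each gets rank 10.
G has value 45 min → rank 2.

2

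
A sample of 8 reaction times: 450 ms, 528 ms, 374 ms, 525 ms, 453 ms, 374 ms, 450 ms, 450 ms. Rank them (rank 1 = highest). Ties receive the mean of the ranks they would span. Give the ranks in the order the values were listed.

5, 1, 7.5, 2, 3, 7.5, 5, 5

Sorted (descending): 528, 525, 453, 450, 450, 450, 374, 374
The 3 values of 450 occupy positions 4–6 → average rank 5.
The 2 values of 374 occupy positions 7–8 → average rank (7+8)/2 = 7.5.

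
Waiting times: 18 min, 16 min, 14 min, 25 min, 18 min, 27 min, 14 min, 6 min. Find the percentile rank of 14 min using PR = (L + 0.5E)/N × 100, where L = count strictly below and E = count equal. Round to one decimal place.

N = 8.
Strictly below 14: 1. Equal to 14: 2.
PR = (1 + 0.5·2)/8 × 100 = 25.0

25.0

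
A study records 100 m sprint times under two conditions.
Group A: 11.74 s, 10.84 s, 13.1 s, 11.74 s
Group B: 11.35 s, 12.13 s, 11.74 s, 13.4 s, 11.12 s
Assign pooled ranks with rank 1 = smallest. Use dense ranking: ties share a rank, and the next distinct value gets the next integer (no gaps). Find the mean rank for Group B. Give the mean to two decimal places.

4.20

Sorted (ascending): 10.84, 11.12, 11.35, 11.74, 11.74, 11.74, 12.13, 13.1, 13.4
The 3 values of 11.74 share dense rank 4.
Remaining distinct values take the next consecutive integers.
Group B values → pooled ranks: 11.35→3, 12.13→5, 11.74→4, 13.4→7, 11.12→2
Mean rank = (3 + 5 + 4 + 7 + 2) / 5 = 4.20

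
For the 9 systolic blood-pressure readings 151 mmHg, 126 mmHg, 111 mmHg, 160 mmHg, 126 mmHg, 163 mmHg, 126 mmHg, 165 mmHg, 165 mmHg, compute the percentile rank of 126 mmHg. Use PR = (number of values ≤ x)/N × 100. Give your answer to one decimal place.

N = 9.
Strictly below 126: 1. Equal to 126: 3.
PR = 4/9 × 100 = 44.4

44.4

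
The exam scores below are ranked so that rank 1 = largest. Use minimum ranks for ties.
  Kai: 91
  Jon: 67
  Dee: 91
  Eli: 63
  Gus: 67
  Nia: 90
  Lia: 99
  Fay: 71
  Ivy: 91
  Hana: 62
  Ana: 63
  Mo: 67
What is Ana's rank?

Sorted (descending): 99, 91, 91, 91, 90, 71, 67, 67, 67, 63, 63, 62
The 3 values of 91 occupy positions 2–4 → each gets rank 2.
The 3 values of 67 occupy positions 7–9 → each gets rank 7.
The 2 values of 63 occupy positions 10–11 → each gets rank 10.
Ana has value 63 → rank 10.

10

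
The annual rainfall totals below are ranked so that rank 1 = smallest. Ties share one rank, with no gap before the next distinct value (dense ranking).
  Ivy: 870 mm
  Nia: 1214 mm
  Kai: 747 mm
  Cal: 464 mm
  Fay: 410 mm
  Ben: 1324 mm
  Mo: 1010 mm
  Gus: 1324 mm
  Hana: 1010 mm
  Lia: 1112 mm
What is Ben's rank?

8

Sorted (ascending): 410, 464, 747, 870, 1010, 1010, 1112, 1214, 1324, 1324
The 2 values of 1010 share dense rank 5.
The 2 values of 1324 share dense rank 8.
Remaining distinct values take the next consecutive integers.
Ben has value 1324 mm → rank 8.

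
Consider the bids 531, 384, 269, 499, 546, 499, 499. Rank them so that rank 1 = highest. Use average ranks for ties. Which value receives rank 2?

531

Sorted (descending): 546, 531, 499, 499, 499, 384, 269
The 3 values of 499 occupy positions 3–5 → average rank 4.
Rank 2 → value 531.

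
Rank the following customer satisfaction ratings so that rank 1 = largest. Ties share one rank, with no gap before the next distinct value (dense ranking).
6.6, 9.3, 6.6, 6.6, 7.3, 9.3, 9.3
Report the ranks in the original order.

3, 1, 3, 3, 2, 1, 1

Sorted (descending): 9.3, 9.3, 9.3, 7.3, 6.6, 6.6, 6.6
The 3 values of 9.3 share dense rank 1.
The 3 values of 6.6 share dense rank 3.
Remaining distinct values take the next consecutive integers.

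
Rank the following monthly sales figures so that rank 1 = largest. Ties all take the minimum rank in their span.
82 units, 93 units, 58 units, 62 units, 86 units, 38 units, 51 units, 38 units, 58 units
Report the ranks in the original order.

3, 1, 5, 4, 2, 8, 7, 8, 5

Sorted (descending): 93, 86, 82, 62, 58, 58, 51, 38, 38
The 2 values of 58 occupy positions 5–6 → each gets rank 5.
The 2 values of 38 occupy positions 8–9 → each gets rank 8.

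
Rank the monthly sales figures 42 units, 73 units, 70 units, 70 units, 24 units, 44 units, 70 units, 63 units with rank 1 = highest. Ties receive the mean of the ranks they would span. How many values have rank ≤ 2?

1

Sorted (descending): 73, 70, 70, 70, 63, 44, 42, 24
The 3 values of 70 occupy positions 2–4 → average rank 3.
Ranks ≤ 2: {1} → 1 value.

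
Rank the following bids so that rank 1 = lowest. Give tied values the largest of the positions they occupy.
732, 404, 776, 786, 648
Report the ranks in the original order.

Sorted (ascending): 404, 648, 732, 776, 786
No ties — each value takes its position as its rank.

3, 1, 4, 5, 2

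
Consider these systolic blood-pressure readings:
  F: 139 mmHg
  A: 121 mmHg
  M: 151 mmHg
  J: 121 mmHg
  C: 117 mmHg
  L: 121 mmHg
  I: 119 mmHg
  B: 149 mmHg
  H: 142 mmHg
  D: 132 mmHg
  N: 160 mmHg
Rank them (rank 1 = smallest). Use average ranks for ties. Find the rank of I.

Sorted (ascending): 117, 119, 121, 121, 121, 132, 139, 142, 149, 151, 160
The 3 values of 121 occupy positions 3–5 → average rank 4.
I has value 119 mmHg → rank 2.

2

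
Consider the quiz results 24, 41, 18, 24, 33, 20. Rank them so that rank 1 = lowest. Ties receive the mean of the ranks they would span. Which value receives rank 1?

Sorted (ascending): 18, 20, 24, 24, 33, 41
The 2 values of 24 occupy positions 3–4 → average rank (3+4)/2 = 3.5.
Rank 1 → value 18.

18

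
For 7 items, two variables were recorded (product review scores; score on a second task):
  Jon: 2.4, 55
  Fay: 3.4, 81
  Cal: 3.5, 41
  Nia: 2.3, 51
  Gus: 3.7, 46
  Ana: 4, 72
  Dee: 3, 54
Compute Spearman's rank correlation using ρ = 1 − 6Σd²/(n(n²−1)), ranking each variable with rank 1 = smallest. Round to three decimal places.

0.000

Ranks of variable 1: 2, 4, 5, 1, 6, 7, 3
Ranks of variable 2: 5, 7, 1, 3, 2, 6, 4
d = r₁ − r₂: -3, -3, 4, -2, 4, 1, -1
d²: 9, 9, 16, 4, 16, 1, 1; Σd² = 56
ρ = 1 − 6·56/(7·48) = 1 − 336/336 = 0.000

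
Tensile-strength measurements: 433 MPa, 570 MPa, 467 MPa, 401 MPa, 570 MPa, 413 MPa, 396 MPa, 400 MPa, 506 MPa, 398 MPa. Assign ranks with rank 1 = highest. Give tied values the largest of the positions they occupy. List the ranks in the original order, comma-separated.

5, 2, 4, 7, 2, 6, 10, 8, 3, 9

Sorted (descending): 570, 570, 506, 467, 433, 413, 401, 400, 398, 396
The 2 values of 570 occupy positions 1–2 → each gets rank 2.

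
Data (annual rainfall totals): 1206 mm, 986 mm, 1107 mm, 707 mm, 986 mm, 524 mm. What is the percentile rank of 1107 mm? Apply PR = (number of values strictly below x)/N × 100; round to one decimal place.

66.7

N = 6.
Strictly below 1107: 4. Equal to 1107: 1.
PR = 4/6 × 100 = 66.7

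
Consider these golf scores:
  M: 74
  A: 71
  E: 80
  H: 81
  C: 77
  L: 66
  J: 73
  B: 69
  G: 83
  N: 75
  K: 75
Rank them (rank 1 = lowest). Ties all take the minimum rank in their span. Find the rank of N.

6

Sorted (ascending): 66, 69, 71, 73, 74, 75, 75, 77, 80, 81, 83
The 2 values of 75 occupy positions 6–7 → each gets rank 6.
N has value 75 → rank 6.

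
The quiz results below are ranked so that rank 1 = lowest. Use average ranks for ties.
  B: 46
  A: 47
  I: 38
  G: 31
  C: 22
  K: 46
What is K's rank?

Sorted (ascending): 22, 31, 38, 46, 46, 47
The 2 values of 46 occupy positions 4–5 → average rank (4+5)/2 = 4.5.
K has value 46 → rank 4.5.

4.5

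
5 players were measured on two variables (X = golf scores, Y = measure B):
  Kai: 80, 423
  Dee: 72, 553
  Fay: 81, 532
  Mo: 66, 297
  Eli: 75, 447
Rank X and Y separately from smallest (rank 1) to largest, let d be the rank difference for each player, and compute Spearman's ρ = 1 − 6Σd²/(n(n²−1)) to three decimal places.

Ranks of variable 1: 4, 2, 5, 1, 3
Ranks of variable 2: 2, 5, 4, 1, 3
d = r₁ − r₂: 2, -3, 1, 0, 0
d²: 4, 9, 1, 0, 0; Σd² = 14
ρ = 1 − 6·14/(5·24) = 1 − 84/120 = 0.300

0.300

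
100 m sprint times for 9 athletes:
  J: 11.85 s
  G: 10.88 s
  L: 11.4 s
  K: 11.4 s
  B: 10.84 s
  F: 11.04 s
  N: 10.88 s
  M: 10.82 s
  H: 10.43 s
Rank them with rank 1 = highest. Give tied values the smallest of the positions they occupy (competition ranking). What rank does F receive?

4

Sorted (descending): 11.85, 11.4, 11.4, 11.04, 10.88, 10.88, 10.84, 10.82, 10.43
The 2 values of 11.4 occupy positions 2–3 → each gets rank 2.
The 2 values of 10.88 occupy positions 5–6 → each gets rank 5.
F has value 11.04 s → rank 4.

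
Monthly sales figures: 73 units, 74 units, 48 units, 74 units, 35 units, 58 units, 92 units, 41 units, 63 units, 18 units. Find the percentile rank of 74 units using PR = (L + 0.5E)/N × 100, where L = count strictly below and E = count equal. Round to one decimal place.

N = 10.
Strictly below 74: 7. Equal to 74: 2.
PR = (7 + 0.5·2)/10 × 100 = 80.0

80.0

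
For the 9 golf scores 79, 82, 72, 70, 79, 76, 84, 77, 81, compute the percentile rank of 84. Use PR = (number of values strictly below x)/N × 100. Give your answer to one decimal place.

N = 9.
Strictly below 84: 8. Equal to 84: 1.
PR = 8/9 × 100 = 88.9

88.9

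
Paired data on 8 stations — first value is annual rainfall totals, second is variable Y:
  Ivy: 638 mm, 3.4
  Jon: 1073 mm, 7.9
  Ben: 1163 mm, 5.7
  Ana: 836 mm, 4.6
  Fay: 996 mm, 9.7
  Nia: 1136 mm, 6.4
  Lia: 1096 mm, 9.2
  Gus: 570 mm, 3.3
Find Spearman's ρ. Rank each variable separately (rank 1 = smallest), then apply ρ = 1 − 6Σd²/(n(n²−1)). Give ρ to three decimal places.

0.548

Ranks of variable 1: 2, 5, 8, 3, 4, 7, 6, 1
Ranks of variable 2: 2, 6, 4, 3, 8, 5, 7, 1
d = r₁ − r₂: 0, -1, 4, 0, -4, 2, -1, 0
d²: 0, 1, 16, 0, 16, 4, 1, 0; Σd² = 38
ρ = 1 − 6·38/(8·63) = 1 − 228/504 = 0.548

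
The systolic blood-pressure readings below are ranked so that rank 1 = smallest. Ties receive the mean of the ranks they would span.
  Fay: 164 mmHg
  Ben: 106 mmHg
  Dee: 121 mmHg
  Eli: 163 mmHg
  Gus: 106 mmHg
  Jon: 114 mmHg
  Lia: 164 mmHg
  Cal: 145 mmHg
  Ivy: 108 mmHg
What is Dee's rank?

5

Sorted (ascending): 106, 106, 108, 114, 121, 145, 163, 164, 164
The 2 values of 106 occupy positions 1–2 → average rank (1+2)/2 = 1.5.
The 2 values of 164 occupy positions 8–9 → average rank (8+9)/2 = 8.5.
Dee has value 121 mmHg → rank 5.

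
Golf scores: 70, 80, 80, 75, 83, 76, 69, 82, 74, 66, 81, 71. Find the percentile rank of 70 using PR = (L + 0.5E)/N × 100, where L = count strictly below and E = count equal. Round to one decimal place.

20.8

N = 12.
Strictly below 70: 2. Equal to 70: 1.
PR = (2 + 0.5·1)/12 × 100 = 20.8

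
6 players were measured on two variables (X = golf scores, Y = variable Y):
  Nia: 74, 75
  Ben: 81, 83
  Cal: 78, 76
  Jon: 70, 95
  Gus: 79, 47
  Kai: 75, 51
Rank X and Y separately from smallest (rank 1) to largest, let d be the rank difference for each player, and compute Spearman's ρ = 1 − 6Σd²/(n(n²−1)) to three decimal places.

Ranks of variable 1: 2, 6, 4, 1, 5, 3
Ranks of variable 2: 3, 5, 4, 6, 1, 2
d = r₁ − r₂: -1, 1, 0, -5, 4, 1
d²: 1, 1, 0, 25, 16, 1; Σd² = 44
ρ = 1 − 6·44/(6·35) = 1 − 264/210 = -0.257

-0.257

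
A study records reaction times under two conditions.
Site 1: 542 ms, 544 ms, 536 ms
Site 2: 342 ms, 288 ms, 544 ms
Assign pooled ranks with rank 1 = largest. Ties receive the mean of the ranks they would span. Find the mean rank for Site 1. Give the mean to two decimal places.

2.83

Sorted (descending): 544, 544, 542, 536, 342, 288
The 2 values of 544 occupy positions 1–2 → average rank (1+2)/2 = 1.5.
Site 1 values → pooled ranks: 542→3, 544→1.5, 536→4
Mean rank = (3 + 1.5 + 4) / 3 = 2.83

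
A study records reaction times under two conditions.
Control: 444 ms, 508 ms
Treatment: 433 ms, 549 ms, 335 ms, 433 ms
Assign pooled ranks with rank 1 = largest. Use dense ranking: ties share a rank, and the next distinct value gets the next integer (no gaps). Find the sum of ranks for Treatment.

14

Sorted (descending): 549, 508, 444, 433, 433, 335
The 2 values of 433 share dense rank 4.
Remaining distinct values take the next consecutive integers.
Treatment values → pooled ranks: 433→4, 549→1, 335→5, 433→4
Rank sum = 4 + 1 + 5 + 4 = 14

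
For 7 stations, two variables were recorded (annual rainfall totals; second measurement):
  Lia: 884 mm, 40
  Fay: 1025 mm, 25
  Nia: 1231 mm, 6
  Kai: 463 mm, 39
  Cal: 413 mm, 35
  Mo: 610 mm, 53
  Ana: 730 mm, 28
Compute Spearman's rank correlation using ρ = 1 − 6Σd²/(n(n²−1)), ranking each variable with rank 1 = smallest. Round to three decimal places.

Ranks of variable 1: 5, 6, 7, 2, 1, 3, 4
Ranks of variable 2: 6, 2, 1, 5, 4, 7, 3
d = r₁ − r₂: -1, 4, 6, -3, -3, -4, 1
d²: 1, 16, 36, 9, 9, 16, 1; Σd² = 88
ρ = 1 − 6·88/(7·48) = 1 − 528/336 = -0.571

-0.571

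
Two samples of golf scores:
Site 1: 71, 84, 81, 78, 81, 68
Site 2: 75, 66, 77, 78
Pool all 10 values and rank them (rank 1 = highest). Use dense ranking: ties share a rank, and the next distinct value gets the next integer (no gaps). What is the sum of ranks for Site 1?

Sorted (descending): 84, 81, 81, 78, 78, 77, 75, 71, 68, 66
The 2 values of 81 share dense rank 2.
The 2 values of 78 share dense rank 3.
Remaining distinct values take the next consecutive integers.
Site 1 values → pooled ranks: 71→6, 84→1, 81→2, 78→3, 81→2, 68→7
Rank sum = 6 + 1 + 2 + 3 + 2 + 7 = 21

21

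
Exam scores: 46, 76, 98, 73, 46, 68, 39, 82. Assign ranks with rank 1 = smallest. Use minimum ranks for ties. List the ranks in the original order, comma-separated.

Sorted (ascending): 39, 46, 46, 68, 73, 76, 82, 98
The 2 values of 46 occupy positions 2–3 → each gets rank 2.

2, 6, 8, 5, 2, 4, 1, 7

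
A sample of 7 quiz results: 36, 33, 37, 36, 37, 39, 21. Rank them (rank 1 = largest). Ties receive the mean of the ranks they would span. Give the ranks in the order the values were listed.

4.5, 6, 2.5, 4.5, 2.5, 1, 7

Sorted (descending): 39, 37, 37, 36, 36, 33, 21
The 2 values of 37 occupy positions 2–3 → average rank (2+3)/2 = 2.5.
The 2 values of 36 occupy positions 4–5 → average rank (4+5)/2 = 4.5.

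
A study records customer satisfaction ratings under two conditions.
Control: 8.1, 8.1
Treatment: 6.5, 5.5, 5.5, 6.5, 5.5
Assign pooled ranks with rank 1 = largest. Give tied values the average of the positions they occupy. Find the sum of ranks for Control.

Sorted (descending): 8.1, 8.1, 6.5, 6.5, 5.5, 5.5, 5.5
The 2 values of 8.1 occupy positions 1–2 → average rank (1+2)/2 = 1.5.
The 2 values of 6.5 occupy positions 3–4 → average rank (3+4)/2 = 3.5.
The 3 values of 5.5 occupy positions 5–7 → average rank 6.
Control values → pooled ranks: 8.1→1.5, 8.1→1.5
Rank sum = 1.5 + 1.5 = 3

3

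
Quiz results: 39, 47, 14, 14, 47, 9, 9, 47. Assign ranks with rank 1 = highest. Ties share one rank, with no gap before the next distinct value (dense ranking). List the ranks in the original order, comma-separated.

2, 1, 3, 3, 1, 4, 4, 1

Sorted (descending): 47, 47, 47, 39, 14, 14, 9, 9
The 3 values of 47 share dense rank 1.
The 2 values of 14 share dense rank 3.
The 2 values of 9 share dense rank 4.
Remaining distinct values take the next consecutive integers.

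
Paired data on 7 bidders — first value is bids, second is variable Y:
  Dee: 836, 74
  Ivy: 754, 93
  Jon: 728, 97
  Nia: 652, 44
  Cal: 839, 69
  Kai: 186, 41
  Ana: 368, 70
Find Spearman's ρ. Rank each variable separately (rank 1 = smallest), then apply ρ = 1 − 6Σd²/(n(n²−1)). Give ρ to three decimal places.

0.429

Ranks of variable 1: 6, 5, 4, 3, 7, 1, 2
Ranks of variable 2: 5, 6, 7, 2, 3, 1, 4
d = r₁ − r₂: 1, -1, -3, 1, 4, 0, -2
d²: 1, 1, 9, 1, 16, 0, 4; Σd² = 32
ρ = 1 − 6·32/(7·48) = 1 − 192/336 = 0.429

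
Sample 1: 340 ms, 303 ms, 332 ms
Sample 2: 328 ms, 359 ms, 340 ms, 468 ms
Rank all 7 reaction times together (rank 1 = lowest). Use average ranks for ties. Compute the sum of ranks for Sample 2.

19.5

Sorted (ascending): 303, 328, 332, 340, 340, 359, 468
The 2 values of 340 occupy positions 4–5 → average rank (4+5)/2 = 4.5.
Sample 2 values → pooled ranks: 328→2, 359→6, 340→4.5, 468→7
Rank sum = 2 + 6 + 4.5 + 7 = 19.5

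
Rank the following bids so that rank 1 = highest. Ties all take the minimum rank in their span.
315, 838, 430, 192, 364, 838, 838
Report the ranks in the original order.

6, 1, 4, 7, 5, 1, 1

Sorted (descending): 838, 838, 838, 430, 364, 315, 192
The 3 values of 838 occupy positions 1–3 → each gets rank 1.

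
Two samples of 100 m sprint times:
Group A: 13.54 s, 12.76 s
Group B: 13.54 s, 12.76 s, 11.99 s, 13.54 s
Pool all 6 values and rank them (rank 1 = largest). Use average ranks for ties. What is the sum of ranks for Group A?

Sorted (descending): 13.54, 13.54, 13.54, 12.76, 12.76, 11.99
The 3 values of 13.54 occupy positions 1–3 → average rank 2.
The 2 values of 12.76 occupy positions 4–5 → average rank (4+5)/2 = 4.5.
Group A values → pooled ranks: 13.54→2, 12.76→4.5
Rank sum = 2 + 4.5 = 6.5

6.5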